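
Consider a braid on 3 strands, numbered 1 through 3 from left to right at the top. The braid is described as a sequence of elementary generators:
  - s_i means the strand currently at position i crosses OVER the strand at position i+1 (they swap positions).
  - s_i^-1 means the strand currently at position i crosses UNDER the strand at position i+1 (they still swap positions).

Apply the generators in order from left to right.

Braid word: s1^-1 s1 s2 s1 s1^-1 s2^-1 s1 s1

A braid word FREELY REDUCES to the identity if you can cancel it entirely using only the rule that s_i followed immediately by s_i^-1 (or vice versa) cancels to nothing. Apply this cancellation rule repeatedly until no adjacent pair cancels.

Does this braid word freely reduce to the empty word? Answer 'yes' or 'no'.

Answer: no

Derivation:
Gen 1 (s1^-1): push. Stack: [s1^-1]
Gen 2 (s1): cancels prior s1^-1. Stack: []
Gen 3 (s2): push. Stack: [s2]
Gen 4 (s1): push. Stack: [s2 s1]
Gen 5 (s1^-1): cancels prior s1. Stack: [s2]
Gen 6 (s2^-1): cancels prior s2. Stack: []
Gen 7 (s1): push. Stack: [s1]
Gen 8 (s1): push. Stack: [s1 s1]
Reduced word: s1 s1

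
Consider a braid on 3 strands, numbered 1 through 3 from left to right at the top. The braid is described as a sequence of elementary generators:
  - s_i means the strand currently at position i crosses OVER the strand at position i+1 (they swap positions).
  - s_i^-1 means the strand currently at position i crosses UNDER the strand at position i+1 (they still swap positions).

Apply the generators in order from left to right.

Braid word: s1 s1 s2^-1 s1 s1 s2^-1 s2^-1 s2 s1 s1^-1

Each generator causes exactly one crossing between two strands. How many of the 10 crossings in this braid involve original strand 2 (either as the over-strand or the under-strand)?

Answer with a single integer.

Gen 1: crossing 1x2. Involves strand 2? yes. Count so far: 1
Gen 2: crossing 2x1. Involves strand 2? yes. Count so far: 2
Gen 3: crossing 2x3. Involves strand 2? yes. Count so far: 3
Gen 4: crossing 1x3. Involves strand 2? no. Count so far: 3
Gen 5: crossing 3x1. Involves strand 2? no. Count so far: 3
Gen 6: crossing 3x2. Involves strand 2? yes. Count so far: 4
Gen 7: crossing 2x3. Involves strand 2? yes. Count so far: 5
Gen 8: crossing 3x2. Involves strand 2? yes. Count so far: 6
Gen 9: crossing 1x2. Involves strand 2? yes. Count so far: 7
Gen 10: crossing 2x1. Involves strand 2? yes. Count so far: 8

Answer: 8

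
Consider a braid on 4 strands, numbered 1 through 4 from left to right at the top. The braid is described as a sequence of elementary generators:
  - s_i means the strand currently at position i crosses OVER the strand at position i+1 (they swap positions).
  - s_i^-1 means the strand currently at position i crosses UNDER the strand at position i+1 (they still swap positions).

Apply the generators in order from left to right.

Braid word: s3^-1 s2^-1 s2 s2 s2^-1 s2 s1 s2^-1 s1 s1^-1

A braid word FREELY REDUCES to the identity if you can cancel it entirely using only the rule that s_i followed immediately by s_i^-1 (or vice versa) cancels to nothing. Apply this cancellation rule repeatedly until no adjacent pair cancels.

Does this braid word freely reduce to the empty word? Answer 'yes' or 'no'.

Gen 1 (s3^-1): push. Stack: [s3^-1]
Gen 2 (s2^-1): push. Stack: [s3^-1 s2^-1]
Gen 3 (s2): cancels prior s2^-1. Stack: [s3^-1]
Gen 4 (s2): push. Stack: [s3^-1 s2]
Gen 5 (s2^-1): cancels prior s2. Stack: [s3^-1]
Gen 6 (s2): push. Stack: [s3^-1 s2]
Gen 7 (s1): push. Stack: [s3^-1 s2 s1]
Gen 8 (s2^-1): push. Stack: [s3^-1 s2 s1 s2^-1]
Gen 9 (s1): push. Stack: [s3^-1 s2 s1 s2^-1 s1]
Gen 10 (s1^-1): cancels prior s1. Stack: [s3^-1 s2 s1 s2^-1]
Reduced word: s3^-1 s2 s1 s2^-1

Answer: no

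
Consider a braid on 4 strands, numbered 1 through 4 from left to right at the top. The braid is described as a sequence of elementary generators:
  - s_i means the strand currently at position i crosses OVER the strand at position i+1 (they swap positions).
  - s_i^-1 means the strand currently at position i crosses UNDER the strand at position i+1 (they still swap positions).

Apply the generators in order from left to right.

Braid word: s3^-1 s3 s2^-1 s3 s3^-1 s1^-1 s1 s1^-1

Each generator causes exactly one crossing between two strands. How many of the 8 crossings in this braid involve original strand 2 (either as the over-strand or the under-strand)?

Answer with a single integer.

Gen 1: crossing 3x4. Involves strand 2? no. Count so far: 0
Gen 2: crossing 4x3. Involves strand 2? no. Count so far: 0
Gen 3: crossing 2x3. Involves strand 2? yes. Count so far: 1
Gen 4: crossing 2x4. Involves strand 2? yes. Count so far: 2
Gen 5: crossing 4x2. Involves strand 2? yes. Count so far: 3
Gen 6: crossing 1x3. Involves strand 2? no. Count so far: 3
Gen 7: crossing 3x1. Involves strand 2? no. Count so far: 3
Gen 8: crossing 1x3. Involves strand 2? no. Count so far: 3

Answer: 3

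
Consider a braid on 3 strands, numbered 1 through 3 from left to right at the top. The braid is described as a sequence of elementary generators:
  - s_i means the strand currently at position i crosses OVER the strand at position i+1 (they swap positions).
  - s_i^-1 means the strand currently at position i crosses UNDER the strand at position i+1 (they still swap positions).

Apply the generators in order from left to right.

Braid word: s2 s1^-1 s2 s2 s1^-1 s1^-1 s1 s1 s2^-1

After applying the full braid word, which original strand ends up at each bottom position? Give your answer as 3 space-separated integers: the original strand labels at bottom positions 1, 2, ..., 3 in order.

Answer: 3 2 1

Derivation:
Gen 1 (s2): strand 2 crosses over strand 3. Perm now: [1 3 2]
Gen 2 (s1^-1): strand 1 crosses under strand 3. Perm now: [3 1 2]
Gen 3 (s2): strand 1 crosses over strand 2. Perm now: [3 2 1]
Gen 4 (s2): strand 2 crosses over strand 1. Perm now: [3 1 2]
Gen 5 (s1^-1): strand 3 crosses under strand 1. Perm now: [1 3 2]
Gen 6 (s1^-1): strand 1 crosses under strand 3. Perm now: [3 1 2]
Gen 7 (s1): strand 3 crosses over strand 1. Perm now: [1 3 2]
Gen 8 (s1): strand 1 crosses over strand 3. Perm now: [3 1 2]
Gen 9 (s2^-1): strand 1 crosses under strand 2. Perm now: [3 2 1]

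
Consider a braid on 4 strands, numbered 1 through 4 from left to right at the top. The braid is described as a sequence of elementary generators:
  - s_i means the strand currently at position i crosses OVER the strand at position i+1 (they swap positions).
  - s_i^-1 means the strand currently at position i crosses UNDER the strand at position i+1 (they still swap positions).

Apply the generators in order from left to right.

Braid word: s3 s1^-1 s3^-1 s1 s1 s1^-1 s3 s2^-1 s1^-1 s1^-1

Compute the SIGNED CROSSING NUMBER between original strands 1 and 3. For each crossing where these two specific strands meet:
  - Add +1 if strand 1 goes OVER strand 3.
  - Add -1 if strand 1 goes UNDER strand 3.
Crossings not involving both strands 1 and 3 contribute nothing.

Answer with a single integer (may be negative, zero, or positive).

Gen 1: crossing 3x4. Both 1&3? no. Sum: 0
Gen 2: crossing 1x2. Both 1&3? no. Sum: 0
Gen 3: crossing 4x3. Both 1&3? no. Sum: 0
Gen 4: crossing 2x1. Both 1&3? no. Sum: 0
Gen 5: crossing 1x2. Both 1&3? no. Sum: 0
Gen 6: crossing 2x1. Both 1&3? no. Sum: 0
Gen 7: crossing 3x4. Both 1&3? no. Sum: 0
Gen 8: crossing 2x4. Both 1&3? no. Sum: 0
Gen 9: crossing 1x4. Both 1&3? no. Sum: 0
Gen 10: crossing 4x1. Both 1&3? no. Sum: 0

Answer: 0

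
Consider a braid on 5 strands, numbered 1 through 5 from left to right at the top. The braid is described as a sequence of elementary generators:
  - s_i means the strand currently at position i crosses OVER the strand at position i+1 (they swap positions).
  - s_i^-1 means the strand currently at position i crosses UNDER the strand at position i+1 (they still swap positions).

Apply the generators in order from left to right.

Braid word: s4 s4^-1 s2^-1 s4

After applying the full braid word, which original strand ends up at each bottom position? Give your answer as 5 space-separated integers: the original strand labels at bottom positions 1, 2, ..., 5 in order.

Answer: 1 3 2 5 4

Derivation:
Gen 1 (s4): strand 4 crosses over strand 5. Perm now: [1 2 3 5 4]
Gen 2 (s4^-1): strand 5 crosses under strand 4. Perm now: [1 2 3 4 5]
Gen 3 (s2^-1): strand 2 crosses under strand 3. Perm now: [1 3 2 4 5]
Gen 4 (s4): strand 4 crosses over strand 5. Perm now: [1 3 2 5 4]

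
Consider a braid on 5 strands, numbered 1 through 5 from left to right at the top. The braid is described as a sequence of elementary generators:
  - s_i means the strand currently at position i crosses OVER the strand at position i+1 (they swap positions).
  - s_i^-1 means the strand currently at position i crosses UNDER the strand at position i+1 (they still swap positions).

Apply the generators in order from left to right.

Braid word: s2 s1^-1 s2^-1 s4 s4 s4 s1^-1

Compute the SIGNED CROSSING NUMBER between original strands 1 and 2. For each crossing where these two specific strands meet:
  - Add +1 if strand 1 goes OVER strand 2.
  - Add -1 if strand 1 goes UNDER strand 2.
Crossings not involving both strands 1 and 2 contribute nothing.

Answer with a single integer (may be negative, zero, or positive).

Gen 1: crossing 2x3. Both 1&2? no. Sum: 0
Gen 2: crossing 1x3. Both 1&2? no. Sum: 0
Gen 3: 1 under 2. Both 1&2? yes. Contrib: -1. Sum: -1
Gen 4: crossing 4x5. Both 1&2? no. Sum: -1
Gen 5: crossing 5x4. Both 1&2? no. Sum: -1
Gen 6: crossing 4x5. Both 1&2? no. Sum: -1
Gen 7: crossing 3x2. Both 1&2? no. Sum: -1

Answer: -1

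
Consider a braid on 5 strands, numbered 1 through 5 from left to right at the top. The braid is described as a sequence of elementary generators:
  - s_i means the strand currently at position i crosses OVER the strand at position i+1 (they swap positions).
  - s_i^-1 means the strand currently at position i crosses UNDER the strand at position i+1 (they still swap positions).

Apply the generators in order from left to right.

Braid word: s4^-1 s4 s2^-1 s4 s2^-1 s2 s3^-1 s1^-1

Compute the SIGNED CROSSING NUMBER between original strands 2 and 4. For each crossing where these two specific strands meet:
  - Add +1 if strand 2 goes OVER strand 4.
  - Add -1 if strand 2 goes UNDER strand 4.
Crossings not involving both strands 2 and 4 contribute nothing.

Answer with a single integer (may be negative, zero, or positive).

Gen 1: crossing 4x5. Both 2&4? no. Sum: 0
Gen 2: crossing 5x4. Both 2&4? no. Sum: 0
Gen 3: crossing 2x3. Both 2&4? no. Sum: 0
Gen 4: crossing 4x5. Both 2&4? no. Sum: 0
Gen 5: crossing 3x2. Both 2&4? no. Sum: 0
Gen 6: crossing 2x3. Both 2&4? no. Sum: 0
Gen 7: crossing 2x5. Both 2&4? no. Sum: 0
Gen 8: crossing 1x3. Both 2&4? no. Sum: 0

Answer: 0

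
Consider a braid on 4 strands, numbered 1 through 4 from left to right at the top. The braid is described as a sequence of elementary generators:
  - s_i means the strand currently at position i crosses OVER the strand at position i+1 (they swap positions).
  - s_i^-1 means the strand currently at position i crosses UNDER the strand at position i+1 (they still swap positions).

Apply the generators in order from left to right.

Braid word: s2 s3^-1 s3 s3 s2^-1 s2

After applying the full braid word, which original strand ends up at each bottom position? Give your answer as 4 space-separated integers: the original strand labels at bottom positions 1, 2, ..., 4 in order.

Answer: 1 3 4 2

Derivation:
Gen 1 (s2): strand 2 crosses over strand 3. Perm now: [1 3 2 4]
Gen 2 (s3^-1): strand 2 crosses under strand 4. Perm now: [1 3 4 2]
Gen 3 (s3): strand 4 crosses over strand 2. Perm now: [1 3 2 4]
Gen 4 (s3): strand 2 crosses over strand 4. Perm now: [1 3 4 2]
Gen 5 (s2^-1): strand 3 crosses under strand 4. Perm now: [1 4 3 2]
Gen 6 (s2): strand 4 crosses over strand 3. Perm now: [1 3 4 2]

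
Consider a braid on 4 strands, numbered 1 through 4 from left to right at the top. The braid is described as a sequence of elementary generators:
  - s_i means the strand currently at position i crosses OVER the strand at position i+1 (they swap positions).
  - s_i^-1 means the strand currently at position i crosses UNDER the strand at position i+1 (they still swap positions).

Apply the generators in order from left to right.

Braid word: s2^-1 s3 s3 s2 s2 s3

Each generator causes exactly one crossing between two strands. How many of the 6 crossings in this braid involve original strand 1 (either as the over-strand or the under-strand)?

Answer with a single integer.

Answer: 0

Derivation:
Gen 1: crossing 2x3. Involves strand 1? no. Count so far: 0
Gen 2: crossing 2x4. Involves strand 1? no. Count so far: 0
Gen 3: crossing 4x2. Involves strand 1? no. Count so far: 0
Gen 4: crossing 3x2. Involves strand 1? no. Count so far: 0
Gen 5: crossing 2x3. Involves strand 1? no. Count so far: 0
Gen 6: crossing 2x4. Involves strand 1? no. Count so far: 0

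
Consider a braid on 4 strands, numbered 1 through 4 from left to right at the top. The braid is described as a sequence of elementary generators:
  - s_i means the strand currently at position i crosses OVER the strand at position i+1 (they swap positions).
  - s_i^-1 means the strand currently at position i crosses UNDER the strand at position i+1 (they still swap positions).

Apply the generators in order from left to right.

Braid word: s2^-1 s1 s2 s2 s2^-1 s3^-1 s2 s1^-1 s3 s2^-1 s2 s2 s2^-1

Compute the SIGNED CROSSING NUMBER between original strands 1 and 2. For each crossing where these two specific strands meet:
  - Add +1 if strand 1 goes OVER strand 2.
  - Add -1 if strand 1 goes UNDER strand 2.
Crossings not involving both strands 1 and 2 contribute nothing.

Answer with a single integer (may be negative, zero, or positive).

Gen 1: crossing 2x3. Both 1&2? no. Sum: 0
Gen 2: crossing 1x3. Both 1&2? no. Sum: 0
Gen 3: 1 over 2. Both 1&2? yes. Contrib: +1. Sum: 1
Gen 4: 2 over 1. Both 1&2? yes. Contrib: -1. Sum: 0
Gen 5: 1 under 2. Both 1&2? yes. Contrib: -1. Sum: -1
Gen 6: crossing 1x4. Both 1&2? no. Sum: -1
Gen 7: crossing 2x4. Both 1&2? no. Sum: -1
Gen 8: crossing 3x4. Both 1&2? no. Sum: -1
Gen 9: 2 over 1. Both 1&2? yes. Contrib: -1. Sum: -2
Gen 10: crossing 3x1. Both 1&2? no. Sum: -2
Gen 11: crossing 1x3. Both 1&2? no. Sum: -2
Gen 12: crossing 3x1. Both 1&2? no. Sum: -2
Gen 13: crossing 1x3. Both 1&2? no. Sum: -2

Answer: -2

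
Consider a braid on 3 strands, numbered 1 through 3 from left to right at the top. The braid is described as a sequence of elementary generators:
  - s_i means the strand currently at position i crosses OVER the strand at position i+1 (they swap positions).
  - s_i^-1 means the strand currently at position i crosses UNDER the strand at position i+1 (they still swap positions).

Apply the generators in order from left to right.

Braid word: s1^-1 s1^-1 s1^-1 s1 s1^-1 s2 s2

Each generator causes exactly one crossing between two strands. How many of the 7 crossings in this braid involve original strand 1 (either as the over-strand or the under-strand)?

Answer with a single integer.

Answer: 7

Derivation:
Gen 1: crossing 1x2. Involves strand 1? yes. Count so far: 1
Gen 2: crossing 2x1. Involves strand 1? yes. Count so far: 2
Gen 3: crossing 1x2. Involves strand 1? yes. Count so far: 3
Gen 4: crossing 2x1. Involves strand 1? yes. Count so far: 4
Gen 5: crossing 1x2. Involves strand 1? yes. Count so far: 5
Gen 6: crossing 1x3. Involves strand 1? yes. Count so far: 6
Gen 7: crossing 3x1. Involves strand 1? yes. Count so far: 7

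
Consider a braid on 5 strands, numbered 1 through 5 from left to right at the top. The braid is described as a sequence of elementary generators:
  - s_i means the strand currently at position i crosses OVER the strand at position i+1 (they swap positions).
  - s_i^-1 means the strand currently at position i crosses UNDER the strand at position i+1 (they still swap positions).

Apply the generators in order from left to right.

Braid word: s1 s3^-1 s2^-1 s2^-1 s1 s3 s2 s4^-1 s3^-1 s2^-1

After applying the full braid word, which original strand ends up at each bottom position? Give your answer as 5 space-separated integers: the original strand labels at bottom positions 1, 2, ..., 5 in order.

Gen 1 (s1): strand 1 crosses over strand 2. Perm now: [2 1 3 4 5]
Gen 2 (s3^-1): strand 3 crosses under strand 4. Perm now: [2 1 4 3 5]
Gen 3 (s2^-1): strand 1 crosses under strand 4. Perm now: [2 4 1 3 5]
Gen 4 (s2^-1): strand 4 crosses under strand 1. Perm now: [2 1 4 3 5]
Gen 5 (s1): strand 2 crosses over strand 1. Perm now: [1 2 4 3 5]
Gen 6 (s3): strand 4 crosses over strand 3. Perm now: [1 2 3 4 5]
Gen 7 (s2): strand 2 crosses over strand 3. Perm now: [1 3 2 4 5]
Gen 8 (s4^-1): strand 4 crosses under strand 5. Perm now: [1 3 2 5 4]
Gen 9 (s3^-1): strand 2 crosses under strand 5. Perm now: [1 3 5 2 4]
Gen 10 (s2^-1): strand 3 crosses under strand 5. Perm now: [1 5 3 2 4]

Answer: 1 5 3 2 4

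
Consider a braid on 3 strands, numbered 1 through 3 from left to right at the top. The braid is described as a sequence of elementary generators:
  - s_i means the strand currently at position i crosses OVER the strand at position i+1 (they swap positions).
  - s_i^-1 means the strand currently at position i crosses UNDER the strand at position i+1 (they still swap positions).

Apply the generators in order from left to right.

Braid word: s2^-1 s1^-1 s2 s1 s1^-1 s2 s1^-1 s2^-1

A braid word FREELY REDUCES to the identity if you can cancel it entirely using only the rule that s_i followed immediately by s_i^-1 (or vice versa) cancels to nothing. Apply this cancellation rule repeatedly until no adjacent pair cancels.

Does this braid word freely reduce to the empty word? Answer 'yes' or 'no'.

Gen 1 (s2^-1): push. Stack: [s2^-1]
Gen 2 (s1^-1): push. Stack: [s2^-1 s1^-1]
Gen 3 (s2): push. Stack: [s2^-1 s1^-1 s2]
Gen 4 (s1): push. Stack: [s2^-1 s1^-1 s2 s1]
Gen 5 (s1^-1): cancels prior s1. Stack: [s2^-1 s1^-1 s2]
Gen 6 (s2): push. Stack: [s2^-1 s1^-1 s2 s2]
Gen 7 (s1^-1): push. Stack: [s2^-1 s1^-1 s2 s2 s1^-1]
Gen 8 (s2^-1): push. Stack: [s2^-1 s1^-1 s2 s2 s1^-1 s2^-1]
Reduced word: s2^-1 s1^-1 s2 s2 s1^-1 s2^-1

Answer: no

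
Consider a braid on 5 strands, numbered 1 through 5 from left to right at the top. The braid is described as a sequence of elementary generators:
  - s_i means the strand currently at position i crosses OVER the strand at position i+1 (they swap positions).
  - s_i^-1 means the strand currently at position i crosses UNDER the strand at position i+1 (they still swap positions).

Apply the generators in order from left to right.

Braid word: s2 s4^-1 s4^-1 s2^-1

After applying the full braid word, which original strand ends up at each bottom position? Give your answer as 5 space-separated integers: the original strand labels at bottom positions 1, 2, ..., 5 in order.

Gen 1 (s2): strand 2 crosses over strand 3. Perm now: [1 3 2 4 5]
Gen 2 (s4^-1): strand 4 crosses under strand 5. Perm now: [1 3 2 5 4]
Gen 3 (s4^-1): strand 5 crosses under strand 4. Perm now: [1 3 2 4 5]
Gen 4 (s2^-1): strand 3 crosses under strand 2. Perm now: [1 2 3 4 5]

Answer: 1 2 3 4 5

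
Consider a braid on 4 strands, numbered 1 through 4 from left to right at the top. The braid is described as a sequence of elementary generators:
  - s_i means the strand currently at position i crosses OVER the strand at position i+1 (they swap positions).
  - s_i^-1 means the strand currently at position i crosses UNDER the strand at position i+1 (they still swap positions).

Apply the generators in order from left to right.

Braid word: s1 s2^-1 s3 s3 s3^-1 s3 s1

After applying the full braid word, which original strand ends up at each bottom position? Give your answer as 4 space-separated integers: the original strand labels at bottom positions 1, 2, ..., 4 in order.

Answer: 3 2 1 4

Derivation:
Gen 1 (s1): strand 1 crosses over strand 2. Perm now: [2 1 3 4]
Gen 2 (s2^-1): strand 1 crosses under strand 3. Perm now: [2 3 1 4]
Gen 3 (s3): strand 1 crosses over strand 4. Perm now: [2 3 4 1]
Gen 4 (s3): strand 4 crosses over strand 1. Perm now: [2 3 1 4]
Gen 5 (s3^-1): strand 1 crosses under strand 4. Perm now: [2 3 4 1]
Gen 6 (s3): strand 4 crosses over strand 1. Perm now: [2 3 1 4]
Gen 7 (s1): strand 2 crosses over strand 3. Perm now: [3 2 1 4]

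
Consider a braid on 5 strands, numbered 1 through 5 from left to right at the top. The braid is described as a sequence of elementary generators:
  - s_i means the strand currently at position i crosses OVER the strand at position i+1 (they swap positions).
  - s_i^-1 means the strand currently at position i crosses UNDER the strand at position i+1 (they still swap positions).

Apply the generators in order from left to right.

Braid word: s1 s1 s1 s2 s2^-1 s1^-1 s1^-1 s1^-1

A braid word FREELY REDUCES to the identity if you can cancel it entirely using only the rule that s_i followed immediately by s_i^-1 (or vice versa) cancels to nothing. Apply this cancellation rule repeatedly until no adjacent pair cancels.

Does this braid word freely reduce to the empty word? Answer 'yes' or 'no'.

Answer: yes

Derivation:
Gen 1 (s1): push. Stack: [s1]
Gen 2 (s1): push. Stack: [s1 s1]
Gen 3 (s1): push. Stack: [s1 s1 s1]
Gen 4 (s2): push. Stack: [s1 s1 s1 s2]
Gen 5 (s2^-1): cancels prior s2. Stack: [s1 s1 s1]
Gen 6 (s1^-1): cancels prior s1. Stack: [s1 s1]
Gen 7 (s1^-1): cancels prior s1. Stack: [s1]
Gen 8 (s1^-1): cancels prior s1. Stack: []
Reduced word: (empty)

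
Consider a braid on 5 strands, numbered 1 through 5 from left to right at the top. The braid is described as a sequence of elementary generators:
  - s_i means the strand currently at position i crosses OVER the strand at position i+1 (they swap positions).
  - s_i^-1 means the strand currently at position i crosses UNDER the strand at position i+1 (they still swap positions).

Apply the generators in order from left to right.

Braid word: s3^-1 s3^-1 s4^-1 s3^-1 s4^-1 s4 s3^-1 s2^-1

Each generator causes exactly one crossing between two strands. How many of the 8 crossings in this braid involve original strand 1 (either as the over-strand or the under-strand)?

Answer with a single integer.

Answer: 0

Derivation:
Gen 1: crossing 3x4. Involves strand 1? no. Count so far: 0
Gen 2: crossing 4x3. Involves strand 1? no. Count so far: 0
Gen 3: crossing 4x5. Involves strand 1? no. Count so far: 0
Gen 4: crossing 3x5. Involves strand 1? no. Count so far: 0
Gen 5: crossing 3x4. Involves strand 1? no. Count so far: 0
Gen 6: crossing 4x3. Involves strand 1? no. Count so far: 0
Gen 7: crossing 5x3. Involves strand 1? no. Count so far: 0
Gen 8: crossing 2x3. Involves strand 1? no. Count so far: 0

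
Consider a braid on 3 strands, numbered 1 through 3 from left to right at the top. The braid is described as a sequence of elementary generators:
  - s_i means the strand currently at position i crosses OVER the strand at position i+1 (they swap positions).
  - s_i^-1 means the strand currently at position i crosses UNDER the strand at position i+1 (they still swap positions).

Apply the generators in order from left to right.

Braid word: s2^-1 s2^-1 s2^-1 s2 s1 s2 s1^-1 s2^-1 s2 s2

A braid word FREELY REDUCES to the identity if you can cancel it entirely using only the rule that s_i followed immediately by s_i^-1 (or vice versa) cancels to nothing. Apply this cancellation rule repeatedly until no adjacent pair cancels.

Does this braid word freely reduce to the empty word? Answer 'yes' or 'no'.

Gen 1 (s2^-1): push. Stack: [s2^-1]
Gen 2 (s2^-1): push. Stack: [s2^-1 s2^-1]
Gen 3 (s2^-1): push. Stack: [s2^-1 s2^-1 s2^-1]
Gen 4 (s2): cancels prior s2^-1. Stack: [s2^-1 s2^-1]
Gen 5 (s1): push. Stack: [s2^-1 s2^-1 s1]
Gen 6 (s2): push. Stack: [s2^-1 s2^-1 s1 s2]
Gen 7 (s1^-1): push. Stack: [s2^-1 s2^-1 s1 s2 s1^-1]
Gen 8 (s2^-1): push. Stack: [s2^-1 s2^-1 s1 s2 s1^-1 s2^-1]
Gen 9 (s2): cancels prior s2^-1. Stack: [s2^-1 s2^-1 s1 s2 s1^-1]
Gen 10 (s2): push. Stack: [s2^-1 s2^-1 s1 s2 s1^-1 s2]
Reduced word: s2^-1 s2^-1 s1 s2 s1^-1 s2

Answer: no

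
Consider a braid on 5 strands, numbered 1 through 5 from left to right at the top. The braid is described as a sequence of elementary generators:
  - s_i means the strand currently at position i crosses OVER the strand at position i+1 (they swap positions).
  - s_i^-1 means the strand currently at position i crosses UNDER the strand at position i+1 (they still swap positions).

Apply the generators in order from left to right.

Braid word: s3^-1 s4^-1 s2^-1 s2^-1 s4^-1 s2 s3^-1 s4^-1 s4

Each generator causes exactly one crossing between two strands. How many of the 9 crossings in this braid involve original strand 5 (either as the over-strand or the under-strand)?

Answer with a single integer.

Answer: 4

Derivation:
Gen 1: crossing 3x4. Involves strand 5? no. Count so far: 0
Gen 2: crossing 3x5. Involves strand 5? yes. Count so far: 1
Gen 3: crossing 2x4. Involves strand 5? no. Count so far: 1
Gen 4: crossing 4x2. Involves strand 5? no. Count so far: 1
Gen 5: crossing 5x3. Involves strand 5? yes. Count so far: 2
Gen 6: crossing 2x4. Involves strand 5? no. Count so far: 2
Gen 7: crossing 2x3. Involves strand 5? no. Count so far: 2
Gen 8: crossing 2x5. Involves strand 5? yes. Count so far: 3
Gen 9: crossing 5x2. Involves strand 5? yes. Count so far: 4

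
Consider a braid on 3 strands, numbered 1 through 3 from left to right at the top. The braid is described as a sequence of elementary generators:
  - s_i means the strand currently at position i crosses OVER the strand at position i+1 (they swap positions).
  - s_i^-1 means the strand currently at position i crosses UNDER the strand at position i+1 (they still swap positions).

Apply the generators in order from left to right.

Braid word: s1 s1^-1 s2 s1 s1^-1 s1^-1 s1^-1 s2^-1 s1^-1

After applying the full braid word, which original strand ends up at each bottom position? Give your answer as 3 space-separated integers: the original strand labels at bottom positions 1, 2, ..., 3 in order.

Gen 1 (s1): strand 1 crosses over strand 2. Perm now: [2 1 3]
Gen 2 (s1^-1): strand 2 crosses under strand 1. Perm now: [1 2 3]
Gen 3 (s2): strand 2 crosses over strand 3. Perm now: [1 3 2]
Gen 4 (s1): strand 1 crosses over strand 3. Perm now: [3 1 2]
Gen 5 (s1^-1): strand 3 crosses under strand 1. Perm now: [1 3 2]
Gen 6 (s1^-1): strand 1 crosses under strand 3. Perm now: [3 1 2]
Gen 7 (s1^-1): strand 3 crosses under strand 1. Perm now: [1 3 2]
Gen 8 (s2^-1): strand 3 crosses under strand 2. Perm now: [1 2 3]
Gen 9 (s1^-1): strand 1 crosses under strand 2. Perm now: [2 1 3]

Answer: 2 1 3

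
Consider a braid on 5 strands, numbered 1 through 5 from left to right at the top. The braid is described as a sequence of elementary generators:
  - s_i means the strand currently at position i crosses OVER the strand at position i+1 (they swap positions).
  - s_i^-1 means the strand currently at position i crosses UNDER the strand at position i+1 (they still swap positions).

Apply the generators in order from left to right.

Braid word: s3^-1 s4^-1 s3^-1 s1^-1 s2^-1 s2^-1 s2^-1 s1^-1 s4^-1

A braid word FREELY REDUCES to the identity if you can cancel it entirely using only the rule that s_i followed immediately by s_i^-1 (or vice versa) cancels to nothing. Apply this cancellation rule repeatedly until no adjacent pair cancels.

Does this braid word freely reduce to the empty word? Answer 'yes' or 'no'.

Gen 1 (s3^-1): push. Stack: [s3^-1]
Gen 2 (s4^-1): push. Stack: [s3^-1 s4^-1]
Gen 3 (s3^-1): push. Stack: [s3^-1 s4^-1 s3^-1]
Gen 4 (s1^-1): push. Stack: [s3^-1 s4^-1 s3^-1 s1^-1]
Gen 5 (s2^-1): push. Stack: [s3^-1 s4^-1 s3^-1 s1^-1 s2^-1]
Gen 6 (s2^-1): push. Stack: [s3^-1 s4^-1 s3^-1 s1^-1 s2^-1 s2^-1]
Gen 7 (s2^-1): push. Stack: [s3^-1 s4^-1 s3^-1 s1^-1 s2^-1 s2^-1 s2^-1]
Gen 8 (s1^-1): push. Stack: [s3^-1 s4^-1 s3^-1 s1^-1 s2^-1 s2^-1 s2^-1 s1^-1]
Gen 9 (s4^-1): push. Stack: [s3^-1 s4^-1 s3^-1 s1^-1 s2^-1 s2^-1 s2^-1 s1^-1 s4^-1]
Reduced word: s3^-1 s4^-1 s3^-1 s1^-1 s2^-1 s2^-1 s2^-1 s1^-1 s4^-1

Answer: no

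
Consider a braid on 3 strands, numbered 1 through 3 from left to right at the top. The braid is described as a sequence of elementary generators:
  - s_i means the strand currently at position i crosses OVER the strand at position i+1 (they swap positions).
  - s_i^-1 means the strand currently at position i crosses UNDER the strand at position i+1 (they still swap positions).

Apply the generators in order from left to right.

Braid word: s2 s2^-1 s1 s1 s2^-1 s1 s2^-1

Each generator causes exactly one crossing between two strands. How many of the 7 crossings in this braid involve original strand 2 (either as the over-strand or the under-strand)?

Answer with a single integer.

Answer: 6

Derivation:
Gen 1: crossing 2x3. Involves strand 2? yes. Count so far: 1
Gen 2: crossing 3x2. Involves strand 2? yes. Count so far: 2
Gen 3: crossing 1x2. Involves strand 2? yes. Count so far: 3
Gen 4: crossing 2x1. Involves strand 2? yes. Count so far: 4
Gen 5: crossing 2x3. Involves strand 2? yes. Count so far: 5
Gen 6: crossing 1x3. Involves strand 2? no. Count so far: 5
Gen 7: crossing 1x2. Involves strand 2? yes. Count so far: 6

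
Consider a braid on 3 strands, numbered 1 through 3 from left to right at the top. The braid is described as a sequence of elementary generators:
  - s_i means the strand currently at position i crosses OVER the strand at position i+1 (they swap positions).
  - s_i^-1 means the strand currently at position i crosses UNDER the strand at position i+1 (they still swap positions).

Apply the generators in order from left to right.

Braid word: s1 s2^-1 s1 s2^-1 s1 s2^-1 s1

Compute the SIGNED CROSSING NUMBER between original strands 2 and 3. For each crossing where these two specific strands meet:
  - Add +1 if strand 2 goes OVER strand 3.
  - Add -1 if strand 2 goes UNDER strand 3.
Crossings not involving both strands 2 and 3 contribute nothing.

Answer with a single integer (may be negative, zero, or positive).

Gen 1: crossing 1x2. Both 2&3? no. Sum: 0
Gen 2: crossing 1x3. Both 2&3? no. Sum: 0
Gen 3: 2 over 3. Both 2&3? yes. Contrib: +1. Sum: 1
Gen 4: crossing 2x1. Both 2&3? no. Sum: 1
Gen 5: crossing 3x1. Both 2&3? no. Sum: 1
Gen 6: 3 under 2. Both 2&3? yes. Contrib: +1. Sum: 2
Gen 7: crossing 1x2. Both 2&3? no. Sum: 2

Answer: 2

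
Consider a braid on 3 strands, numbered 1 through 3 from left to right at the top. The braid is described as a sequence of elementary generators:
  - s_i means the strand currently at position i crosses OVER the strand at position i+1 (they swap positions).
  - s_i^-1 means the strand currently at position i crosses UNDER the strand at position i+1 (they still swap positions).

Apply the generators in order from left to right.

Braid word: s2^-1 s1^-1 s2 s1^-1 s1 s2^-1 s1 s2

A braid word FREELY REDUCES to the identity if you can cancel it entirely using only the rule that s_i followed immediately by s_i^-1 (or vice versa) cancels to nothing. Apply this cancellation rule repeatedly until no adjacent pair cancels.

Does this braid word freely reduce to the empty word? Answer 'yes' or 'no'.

Answer: yes

Derivation:
Gen 1 (s2^-1): push. Stack: [s2^-1]
Gen 2 (s1^-1): push. Stack: [s2^-1 s1^-1]
Gen 3 (s2): push. Stack: [s2^-1 s1^-1 s2]
Gen 4 (s1^-1): push. Stack: [s2^-1 s1^-1 s2 s1^-1]
Gen 5 (s1): cancels prior s1^-1. Stack: [s2^-1 s1^-1 s2]
Gen 6 (s2^-1): cancels prior s2. Stack: [s2^-1 s1^-1]
Gen 7 (s1): cancels prior s1^-1. Stack: [s2^-1]
Gen 8 (s2): cancels prior s2^-1. Stack: []
Reduced word: (empty)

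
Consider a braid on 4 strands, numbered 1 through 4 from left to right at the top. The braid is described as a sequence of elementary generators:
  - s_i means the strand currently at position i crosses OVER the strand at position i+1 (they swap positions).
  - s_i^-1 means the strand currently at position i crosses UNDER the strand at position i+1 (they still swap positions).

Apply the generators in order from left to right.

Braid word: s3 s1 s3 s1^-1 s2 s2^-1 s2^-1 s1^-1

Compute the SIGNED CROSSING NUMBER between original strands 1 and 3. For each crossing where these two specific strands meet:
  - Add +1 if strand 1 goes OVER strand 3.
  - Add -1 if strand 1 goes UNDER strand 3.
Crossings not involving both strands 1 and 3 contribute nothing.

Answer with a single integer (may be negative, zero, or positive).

Gen 1: crossing 3x4. Both 1&3? no. Sum: 0
Gen 2: crossing 1x2. Both 1&3? no. Sum: 0
Gen 3: crossing 4x3. Both 1&3? no. Sum: 0
Gen 4: crossing 2x1. Both 1&3? no. Sum: 0
Gen 5: crossing 2x3. Both 1&3? no. Sum: 0
Gen 6: crossing 3x2. Both 1&3? no. Sum: 0
Gen 7: crossing 2x3. Both 1&3? no. Sum: 0
Gen 8: 1 under 3. Both 1&3? yes. Contrib: -1. Sum: -1

Answer: -1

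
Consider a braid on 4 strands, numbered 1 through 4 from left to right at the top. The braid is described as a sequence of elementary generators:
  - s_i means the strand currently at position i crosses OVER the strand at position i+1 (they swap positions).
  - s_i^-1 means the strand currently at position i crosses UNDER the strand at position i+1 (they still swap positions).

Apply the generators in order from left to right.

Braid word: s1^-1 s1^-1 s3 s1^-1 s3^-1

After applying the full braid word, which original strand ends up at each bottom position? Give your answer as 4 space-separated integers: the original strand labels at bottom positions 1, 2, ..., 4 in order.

Answer: 2 1 3 4

Derivation:
Gen 1 (s1^-1): strand 1 crosses under strand 2. Perm now: [2 1 3 4]
Gen 2 (s1^-1): strand 2 crosses under strand 1. Perm now: [1 2 3 4]
Gen 3 (s3): strand 3 crosses over strand 4. Perm now: [1 2 4 3]
Gen 4 (s1^-1): strand 1 crosses under strand 2. Perm now: [2 1 4 3]
Gen 5 (s3^-1): strand 4 crosses under strand 3. Perm now: [2 1 3 4]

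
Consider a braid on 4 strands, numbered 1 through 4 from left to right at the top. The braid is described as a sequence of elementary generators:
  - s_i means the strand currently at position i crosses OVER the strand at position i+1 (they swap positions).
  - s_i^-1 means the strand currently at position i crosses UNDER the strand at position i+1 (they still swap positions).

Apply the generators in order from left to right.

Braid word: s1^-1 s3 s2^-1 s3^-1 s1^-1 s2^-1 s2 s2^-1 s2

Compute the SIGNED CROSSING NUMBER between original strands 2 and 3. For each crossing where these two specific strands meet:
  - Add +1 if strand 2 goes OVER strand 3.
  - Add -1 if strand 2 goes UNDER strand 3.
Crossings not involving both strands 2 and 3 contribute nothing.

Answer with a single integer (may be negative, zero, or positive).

Gen 1: crossing 1x2. Both 2&3? no. Sum: 0
Gen 2: crossing 3x4. Both 2&3? no. Sum: 0
Gen 3: crossing 1x4. Both 2&3? no. Sum: 0
Gen 4: crossing 1x3. Both 2&3? no. Sum: 0
Gen 5: crossing 2x4. Both 2&3? no. Sum: 0
Gen 6: 2 under 3. Both 2&3? yes. Contrib: -1. Sum: -1
Gen 7: 3 over 2. Both 2&3? yes. Contrib: -1. Sum: -2
Gen 8: 2 under 3. Both 2&3? yes. Contrib: -1. Sum: -3
Gen 9: 3 over 2. Both 2&3? yes. Contrib: -1. Sum: -4

Answer: -4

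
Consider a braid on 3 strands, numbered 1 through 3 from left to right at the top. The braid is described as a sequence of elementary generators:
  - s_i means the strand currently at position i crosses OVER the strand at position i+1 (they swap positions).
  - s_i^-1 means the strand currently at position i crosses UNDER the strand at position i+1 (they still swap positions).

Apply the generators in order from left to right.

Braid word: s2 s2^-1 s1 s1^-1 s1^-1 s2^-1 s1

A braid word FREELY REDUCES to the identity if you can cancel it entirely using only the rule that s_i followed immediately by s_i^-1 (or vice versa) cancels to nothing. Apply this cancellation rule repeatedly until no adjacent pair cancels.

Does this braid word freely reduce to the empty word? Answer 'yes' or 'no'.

Gen 1 (s2): push. Stack: [s2]
Gen 2 (s2^-1): cancels prior s2. Stack: []
Gen 3 (s1): push. Stack: [s1]
Gen 4 (s1^-1): cancels prior s1. Stack: []
Gen 5 (s1^-1): push. Stack: [s1^-1]
Gen 6 (s2^-1): push. Stack: [s1^-1 s2^-1]
Gen 7 (s1): push. Stack: [s1^-1 s2^-1 s1]
Reduced word: s1^-1 s2^-1 s1

Answer: no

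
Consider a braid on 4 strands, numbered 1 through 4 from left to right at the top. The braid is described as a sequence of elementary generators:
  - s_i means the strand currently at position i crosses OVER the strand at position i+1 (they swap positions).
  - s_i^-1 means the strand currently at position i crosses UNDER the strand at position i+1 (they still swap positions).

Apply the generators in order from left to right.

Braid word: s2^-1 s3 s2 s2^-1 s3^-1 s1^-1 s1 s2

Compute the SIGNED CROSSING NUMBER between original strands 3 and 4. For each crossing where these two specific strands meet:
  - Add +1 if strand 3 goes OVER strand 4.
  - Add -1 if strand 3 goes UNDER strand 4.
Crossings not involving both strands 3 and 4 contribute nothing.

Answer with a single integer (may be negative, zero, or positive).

Answer: 2

Derivation:
Gen 1: crossing 2x3. Both 3&4? no. Sum: 0
Gen 2: crossing 2x4. Both 3&4? no. Sum: 0
Gen 3: 3 over 4. Both 3&4? yes. Contrib: +1. Sum: 1
Gen 4: 4 under 3. Both 3&4? yes. Contrib: +1. Sum: 2
Gen 5: crossing 4x2. Both 3&4? no. Sum: 2
Gen 6: crossing 1x3. Both 3&4? no. Sum: 2
Gen 7: crossing 3x1. Both 3&4? no. Sum: 2
Gen 8: crossing 3x2. Both 3&4? no. Sum: 2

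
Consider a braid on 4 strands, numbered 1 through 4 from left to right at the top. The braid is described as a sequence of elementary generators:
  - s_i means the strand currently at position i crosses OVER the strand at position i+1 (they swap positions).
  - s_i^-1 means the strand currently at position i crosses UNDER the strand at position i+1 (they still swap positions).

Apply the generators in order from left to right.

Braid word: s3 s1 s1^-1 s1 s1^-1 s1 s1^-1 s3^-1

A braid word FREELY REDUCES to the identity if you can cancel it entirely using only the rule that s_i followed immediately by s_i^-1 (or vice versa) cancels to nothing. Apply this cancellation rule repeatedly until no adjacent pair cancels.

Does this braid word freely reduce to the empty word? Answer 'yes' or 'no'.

Answer: yes

Derivation:
Gen 1 (s3): push. Stack: [s3]
Gen 2 (s1): push. Stack: [s3 s1]
Gen 3 (s1^-1): cancels prior s1. Stack: [s3]
Gen 4 (s1): push. Stack: [s3 s1]
Gen 5 (s1^-1): cancels prior s1. Stack: [s3]
Gen 6 (s1): push. Stack: [s3 s1]
Gen 7 (s1^-1): cancels prior s1. Stack: [s3]
Gen 8 (s3^-1): cancels prior s3. Stack: []
Reduced word: (empty)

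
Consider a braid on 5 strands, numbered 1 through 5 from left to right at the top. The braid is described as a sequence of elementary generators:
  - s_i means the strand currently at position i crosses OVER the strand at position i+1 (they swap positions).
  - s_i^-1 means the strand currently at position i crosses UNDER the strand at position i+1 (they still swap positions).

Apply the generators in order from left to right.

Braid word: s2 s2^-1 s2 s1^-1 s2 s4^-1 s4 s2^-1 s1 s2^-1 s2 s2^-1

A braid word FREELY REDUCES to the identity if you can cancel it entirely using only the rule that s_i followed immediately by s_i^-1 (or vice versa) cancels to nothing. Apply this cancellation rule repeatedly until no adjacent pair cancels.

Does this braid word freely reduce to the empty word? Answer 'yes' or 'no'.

Answer: yes

Derivation:
Gen 1 (s2): push. Stack: [s2]
Gen 2 (s2^-1): cancels prior s2. Stack: []
Gen 3 (s2): push. Stack: [s2]
Gen 4 (s1^-1): push. Stack: [s2 s1^-1]
Gen 5 (s2): push. Stack: [s2 s1^-1 s2]
Gen 6 (s4^-1): push. Stack: [s2 s1^-1 s2 s4^-1]
Gen 7 (s4): cancels prior s4^-1. Stack: [s2 s1^-1 s2]
Gen 8 (s2^-1): cancels prior s2. Stack: [s2 s1^-1]
Gen 9 (s1): cancels prior s1^-1. Stack: [s2]
Gen 10 (s2^-1): cancels prior s2. Stack: []
Gen 11 (s2): push. Stack: [s2]
Gen 12 (s2^-1): cancels prior s2. Stack: []
Reduced word: (empty)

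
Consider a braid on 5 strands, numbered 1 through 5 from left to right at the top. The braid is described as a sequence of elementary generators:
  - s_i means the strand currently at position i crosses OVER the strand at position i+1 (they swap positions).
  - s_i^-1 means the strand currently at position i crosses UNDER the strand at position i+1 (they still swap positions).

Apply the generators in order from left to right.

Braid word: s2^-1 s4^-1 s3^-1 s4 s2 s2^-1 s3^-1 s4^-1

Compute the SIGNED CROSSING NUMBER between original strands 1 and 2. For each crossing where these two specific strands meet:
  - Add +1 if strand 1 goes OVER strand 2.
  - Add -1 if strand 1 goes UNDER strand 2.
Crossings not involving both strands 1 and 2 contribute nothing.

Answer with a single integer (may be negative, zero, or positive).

Answer: 0

Derivation:
Gen 1: crossing 2x3. Both 1&2? no. Sum: 0
Gen 2: crossing 4x5. Both 1&2? no. Sum: 0
Gen 3: crossing 2x5. Both 1&2? no. Sum: 0
Gen 4: crossing 2x4. Both 1&2? no. Sum: 0
Gen 5: crossing 3x5. Both 1&2? no. Sum: 0
Gen 6: crossing 5x3. Both 1&2? no. Sum: 0
Gen 7: crossing 5x4. Both 1&2? no. Sum: 0
Gen 8: crossing 5x2. Both 1&2? no. Sum: 0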